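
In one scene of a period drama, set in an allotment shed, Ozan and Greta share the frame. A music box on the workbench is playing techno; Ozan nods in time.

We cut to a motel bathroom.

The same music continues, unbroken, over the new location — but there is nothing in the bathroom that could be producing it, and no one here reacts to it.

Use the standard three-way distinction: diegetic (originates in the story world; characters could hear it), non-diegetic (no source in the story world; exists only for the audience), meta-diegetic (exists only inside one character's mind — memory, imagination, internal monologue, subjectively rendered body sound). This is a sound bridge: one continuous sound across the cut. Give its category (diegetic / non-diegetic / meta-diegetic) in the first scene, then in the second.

diegetic, non-diegetic

Scene one: a music box is an on-screen source and Ozan reacts to it → diegetic.
Scene two: there is no source in the bathroom and no one hears it — it's now underscore → non-diegetic.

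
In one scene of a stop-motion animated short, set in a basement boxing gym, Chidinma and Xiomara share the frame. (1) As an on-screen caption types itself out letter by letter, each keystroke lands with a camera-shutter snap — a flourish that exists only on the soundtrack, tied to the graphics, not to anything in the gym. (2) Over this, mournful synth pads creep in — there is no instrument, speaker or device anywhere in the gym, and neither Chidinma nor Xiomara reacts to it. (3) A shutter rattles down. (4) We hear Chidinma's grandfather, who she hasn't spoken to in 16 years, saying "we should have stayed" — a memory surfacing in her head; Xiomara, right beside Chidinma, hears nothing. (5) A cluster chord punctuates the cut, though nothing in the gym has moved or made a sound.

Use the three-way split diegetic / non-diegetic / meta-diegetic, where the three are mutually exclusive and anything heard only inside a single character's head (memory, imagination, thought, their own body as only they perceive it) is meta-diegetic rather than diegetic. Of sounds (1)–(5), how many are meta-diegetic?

Sound (1): sound married to a title/caption — outside the diegesis by definition, so non-diegetic.
Sound (2): it has no source in the story world and no character can hear it — it's underscore, so non-diegetic.
Sound (3): an in-world source (a shutter); characters could hear it, so diegetic.
(4) it's Chidinma's recollection rendered as sound; the other character can't hear it → meta-diegetic.
Sound (5): an editorial stinger — it belongs to the cut, not the story world, so non-diegetic.
Meta-diegetic: (4) — that's 1.

1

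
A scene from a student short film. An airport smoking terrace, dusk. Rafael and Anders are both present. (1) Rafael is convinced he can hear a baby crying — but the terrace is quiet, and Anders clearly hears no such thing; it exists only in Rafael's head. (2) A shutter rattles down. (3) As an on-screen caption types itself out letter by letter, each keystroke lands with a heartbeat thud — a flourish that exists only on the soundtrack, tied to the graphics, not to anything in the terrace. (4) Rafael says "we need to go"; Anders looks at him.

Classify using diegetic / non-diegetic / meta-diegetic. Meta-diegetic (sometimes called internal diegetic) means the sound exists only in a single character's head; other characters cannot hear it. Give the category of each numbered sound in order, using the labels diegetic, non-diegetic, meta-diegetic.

(1) is meta-diegetic: subjective to Rafael: the terrace is silent and Anders hears nothing.
Sound (2): the sound comes from a shutter physically present in the location, so diegetic.
Sound (3): the caption isn't part of the story world, so neither is the sound tied to it, so non-diegetic.
(4) on-screen dialogue — Rafael speaks and Anders is there to hear → diegetic.

meta-diegetic, diegetic, non-diegetic, diegetic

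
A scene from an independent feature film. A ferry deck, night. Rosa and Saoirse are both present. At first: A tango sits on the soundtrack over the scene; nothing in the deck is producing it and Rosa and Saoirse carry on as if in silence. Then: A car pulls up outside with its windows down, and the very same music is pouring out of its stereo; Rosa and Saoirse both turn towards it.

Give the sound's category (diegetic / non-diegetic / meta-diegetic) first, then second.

First: no in-world source exists and no character can hear it — underscore → non-diegetic.
Second: the car stereo is now a real source in the story world and the characters hear it → diegetic.

non-diegetic, diegetic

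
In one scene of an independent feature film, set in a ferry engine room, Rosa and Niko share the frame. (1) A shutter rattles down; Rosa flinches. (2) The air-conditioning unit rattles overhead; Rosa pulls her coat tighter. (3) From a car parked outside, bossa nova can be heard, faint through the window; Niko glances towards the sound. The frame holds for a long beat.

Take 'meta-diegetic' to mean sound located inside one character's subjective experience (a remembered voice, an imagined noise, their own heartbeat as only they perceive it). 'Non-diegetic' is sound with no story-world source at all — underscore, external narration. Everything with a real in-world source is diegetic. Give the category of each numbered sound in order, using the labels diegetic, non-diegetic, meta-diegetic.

diegetic, diegetic, diegetic

Sound (1): the sound comes from a shutter physically present in the location, so diegetic.
(2) ambient/room sound belonging to the story's physical space → diegetic.
(3) is diegetic: it's coming from a car parked outside — a location within the story world — and Niko reacts.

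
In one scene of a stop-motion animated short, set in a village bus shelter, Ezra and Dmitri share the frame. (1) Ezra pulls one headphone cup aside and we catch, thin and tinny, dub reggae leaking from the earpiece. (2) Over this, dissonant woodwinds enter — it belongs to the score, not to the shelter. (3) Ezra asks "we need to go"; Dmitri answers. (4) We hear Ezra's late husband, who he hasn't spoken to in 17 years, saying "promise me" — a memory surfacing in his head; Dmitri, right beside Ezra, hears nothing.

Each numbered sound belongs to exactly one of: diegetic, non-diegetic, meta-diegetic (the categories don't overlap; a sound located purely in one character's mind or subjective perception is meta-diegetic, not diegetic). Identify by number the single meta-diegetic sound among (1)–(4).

Sound (1): it's leaking from a physical pair of headphones in the scene, so diegetic.
(2) it has no source in the story world and no character can hear it — it's underscore → non-diegetic.
Sound (3): on-screen dialogue — Ezra speaks and Dmitri is there to hear, so diegetic.
Sound (4): it's Ezra's recollection rendered as sound; the other character can't hear it, so meta-diegetic.
Only (4) is meta-diegetic.

4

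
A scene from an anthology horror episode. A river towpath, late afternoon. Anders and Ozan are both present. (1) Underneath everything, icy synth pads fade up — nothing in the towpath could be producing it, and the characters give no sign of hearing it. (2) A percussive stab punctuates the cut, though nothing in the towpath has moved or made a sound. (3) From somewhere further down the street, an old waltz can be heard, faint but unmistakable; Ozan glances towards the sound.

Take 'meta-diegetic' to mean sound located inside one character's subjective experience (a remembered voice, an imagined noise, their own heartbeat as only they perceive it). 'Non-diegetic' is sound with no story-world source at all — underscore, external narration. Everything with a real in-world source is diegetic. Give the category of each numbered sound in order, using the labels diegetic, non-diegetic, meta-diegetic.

Sound (1): score with no on-screen or off-screen source; it exists for the audience alone, so non-diegetic.
Sound (2): it's a sound-design accent with no in-world source; no one in the scene can hear it, so non-diegetic.
Sound (3): off-screen diegetic: the source is out of frame but still in the story's space, so diegetic.

non-diegetic, non-diegetic, diegetic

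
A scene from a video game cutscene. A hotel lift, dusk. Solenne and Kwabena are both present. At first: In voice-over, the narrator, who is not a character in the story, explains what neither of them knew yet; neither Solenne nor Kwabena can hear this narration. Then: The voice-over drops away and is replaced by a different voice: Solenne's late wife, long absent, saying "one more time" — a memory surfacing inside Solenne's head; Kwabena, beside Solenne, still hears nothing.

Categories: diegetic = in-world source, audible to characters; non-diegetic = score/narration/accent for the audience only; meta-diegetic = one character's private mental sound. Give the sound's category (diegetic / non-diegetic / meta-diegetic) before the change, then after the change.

non-diegetic, meta-diegetic

Before the change: the external narrator addresses only the audience — outside the story world → non-diegetic.
After the change: the replacement voice is a memory inside Solenne's mind specifically → meta-diegetic.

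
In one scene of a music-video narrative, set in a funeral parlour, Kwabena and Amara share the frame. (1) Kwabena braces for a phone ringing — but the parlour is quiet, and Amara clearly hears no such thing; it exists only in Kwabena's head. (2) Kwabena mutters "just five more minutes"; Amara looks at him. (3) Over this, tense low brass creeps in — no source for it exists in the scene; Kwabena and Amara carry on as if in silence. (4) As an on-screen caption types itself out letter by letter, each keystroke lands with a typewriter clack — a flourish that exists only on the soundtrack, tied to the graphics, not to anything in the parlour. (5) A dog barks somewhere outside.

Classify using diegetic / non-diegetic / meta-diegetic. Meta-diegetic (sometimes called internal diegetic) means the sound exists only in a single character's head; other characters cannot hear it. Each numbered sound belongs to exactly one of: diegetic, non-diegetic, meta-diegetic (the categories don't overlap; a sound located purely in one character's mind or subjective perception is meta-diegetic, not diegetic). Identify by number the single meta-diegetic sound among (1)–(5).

1

Sound (1): Kwabena alone 'hears' it — an imagined sound, not present in the space, so meta-diegetic.
(2) spoken by a character present in the story world → diegetic.
Sound (3): score with no on-screen or off-screen source; it exists for the audience alone, so non-diegetic.
(4) the caption isn't part of the story world, so neither is the sound tied to it → non-diegetic.
(5) is diegetic: an in-world source (a dog); characters could hear it.
Only (1) is meta-diegetic.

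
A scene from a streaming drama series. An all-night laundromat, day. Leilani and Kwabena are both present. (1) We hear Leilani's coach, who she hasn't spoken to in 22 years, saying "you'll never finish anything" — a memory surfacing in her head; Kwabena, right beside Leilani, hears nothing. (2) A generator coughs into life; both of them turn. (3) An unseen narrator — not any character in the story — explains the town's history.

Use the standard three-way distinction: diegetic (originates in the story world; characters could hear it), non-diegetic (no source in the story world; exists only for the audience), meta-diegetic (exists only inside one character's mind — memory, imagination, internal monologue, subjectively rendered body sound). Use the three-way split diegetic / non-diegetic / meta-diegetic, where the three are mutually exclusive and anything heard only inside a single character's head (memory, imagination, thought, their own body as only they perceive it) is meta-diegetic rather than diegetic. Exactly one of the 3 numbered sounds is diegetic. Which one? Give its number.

2

Sound (1): a remembered line, private to Leilani — not present in the room, not audible to Kwabena, so meta-diegetic.
(2) the sound comes from a generator physically present in the location → diegetic.
(3) is non-diegetic: external voice-over — not a character, not heard by anyone in the scene.
Only (2) is diegetic.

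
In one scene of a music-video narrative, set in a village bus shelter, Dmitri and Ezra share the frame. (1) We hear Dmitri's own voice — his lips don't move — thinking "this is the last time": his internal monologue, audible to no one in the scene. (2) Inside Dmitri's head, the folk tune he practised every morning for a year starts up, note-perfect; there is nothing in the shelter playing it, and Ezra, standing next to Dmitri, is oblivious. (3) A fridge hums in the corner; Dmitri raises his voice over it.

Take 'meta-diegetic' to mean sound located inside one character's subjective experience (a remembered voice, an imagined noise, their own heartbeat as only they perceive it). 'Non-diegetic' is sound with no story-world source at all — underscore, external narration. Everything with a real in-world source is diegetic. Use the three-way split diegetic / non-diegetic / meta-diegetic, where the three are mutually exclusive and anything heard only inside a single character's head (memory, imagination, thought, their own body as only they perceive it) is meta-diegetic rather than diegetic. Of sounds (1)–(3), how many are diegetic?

1

(1) internal monologue — inside Dmitri's mind, not spoken into the scene → meta-diegetic.
(2) is meta-diegetic: it lives in Dmitri's subjectivity, not in the shelter.
(3) ambient/room sound belonging to the story's physical space → diegetic.
Diegetic: (3) — that's 1.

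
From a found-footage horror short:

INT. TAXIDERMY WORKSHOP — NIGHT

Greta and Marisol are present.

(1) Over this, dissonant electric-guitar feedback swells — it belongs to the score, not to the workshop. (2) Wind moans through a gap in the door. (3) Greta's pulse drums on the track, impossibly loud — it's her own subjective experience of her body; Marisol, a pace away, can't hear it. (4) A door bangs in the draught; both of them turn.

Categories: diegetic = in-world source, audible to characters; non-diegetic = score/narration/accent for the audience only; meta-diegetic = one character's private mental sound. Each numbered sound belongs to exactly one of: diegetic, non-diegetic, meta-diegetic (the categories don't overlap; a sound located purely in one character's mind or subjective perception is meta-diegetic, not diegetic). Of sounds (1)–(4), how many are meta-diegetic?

(1) is non-diegetic: it has no source in the story world and no character can hear it — it's underscore.
(2) is diegetic: it's the actual ambient sound of the location.
(3) a subjective body sound — Greta's private perception, inaudible to Marisol → meta-diegetic.
(4) is diegetic: a door is a real object/event in the scene's world.
Meta-diegetic: (3) — that's 1.

1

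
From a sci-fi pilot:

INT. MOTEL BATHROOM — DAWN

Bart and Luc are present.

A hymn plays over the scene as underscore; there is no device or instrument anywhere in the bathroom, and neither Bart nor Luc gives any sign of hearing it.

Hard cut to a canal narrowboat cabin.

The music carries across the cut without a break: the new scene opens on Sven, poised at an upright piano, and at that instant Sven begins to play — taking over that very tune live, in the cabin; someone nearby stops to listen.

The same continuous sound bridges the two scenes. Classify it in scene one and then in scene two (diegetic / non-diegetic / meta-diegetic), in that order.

non-diegetic, diegetic

Scene one: there's no in-world source anywhere and no character hears it — underscore for the audience only → non-diegetic.
Scene two: from the moment Sven starts playing, the tune is being performed on an upright piano inside the story world and another character hears it → diegetic.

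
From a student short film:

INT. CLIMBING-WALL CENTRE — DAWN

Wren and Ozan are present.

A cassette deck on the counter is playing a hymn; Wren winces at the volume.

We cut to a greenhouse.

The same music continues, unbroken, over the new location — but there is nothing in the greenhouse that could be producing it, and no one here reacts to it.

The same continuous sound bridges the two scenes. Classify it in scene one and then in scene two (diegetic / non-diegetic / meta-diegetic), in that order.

Scene one: a cassette deck is an on-screen source and Wren reacts to it → diegetic.
Scene two: there is no source in the greenhouse and no one hears it — it's now underscore → non-diegetic.

diegetic, non-diegetic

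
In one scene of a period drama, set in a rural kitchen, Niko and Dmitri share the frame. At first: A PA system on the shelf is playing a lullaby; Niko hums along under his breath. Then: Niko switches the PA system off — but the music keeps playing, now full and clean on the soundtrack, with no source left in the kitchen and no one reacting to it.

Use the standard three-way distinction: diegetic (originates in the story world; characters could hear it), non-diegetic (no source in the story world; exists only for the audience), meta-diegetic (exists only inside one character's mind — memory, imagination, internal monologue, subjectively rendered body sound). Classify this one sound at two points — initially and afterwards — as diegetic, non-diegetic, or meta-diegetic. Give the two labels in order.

diegetic, non-diegetic

Initially: a PA system is a real in-scene source and Niko reacts to it → diegetic.
Afterwards: there is no longer any in-world source and no one can hear it — it has become underscore → non-diegetic.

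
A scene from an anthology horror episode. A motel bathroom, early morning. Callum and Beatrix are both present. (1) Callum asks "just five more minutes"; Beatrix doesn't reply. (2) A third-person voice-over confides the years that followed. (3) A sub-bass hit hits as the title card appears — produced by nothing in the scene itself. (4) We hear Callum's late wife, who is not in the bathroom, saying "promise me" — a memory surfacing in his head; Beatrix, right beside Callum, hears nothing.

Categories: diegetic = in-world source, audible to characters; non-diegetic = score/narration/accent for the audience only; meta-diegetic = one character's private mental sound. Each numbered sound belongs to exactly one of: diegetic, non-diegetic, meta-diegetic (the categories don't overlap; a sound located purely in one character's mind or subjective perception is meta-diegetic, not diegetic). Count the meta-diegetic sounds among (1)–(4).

Sound (1): spoken by a character present in the story world, so diegetic.
Sound (2): external voice-over — not a character, not heard by anyone in the scene, so non-diegetic.
(3) is non-diegetic: an editorial stinger — it belongs to the cut, not the story world.
(4) is meta-diegetic: the voice is a memory playing only inside Callum's mind; Beatrix can't hear it.
Meta-diegetic: (4) — that's 1.

1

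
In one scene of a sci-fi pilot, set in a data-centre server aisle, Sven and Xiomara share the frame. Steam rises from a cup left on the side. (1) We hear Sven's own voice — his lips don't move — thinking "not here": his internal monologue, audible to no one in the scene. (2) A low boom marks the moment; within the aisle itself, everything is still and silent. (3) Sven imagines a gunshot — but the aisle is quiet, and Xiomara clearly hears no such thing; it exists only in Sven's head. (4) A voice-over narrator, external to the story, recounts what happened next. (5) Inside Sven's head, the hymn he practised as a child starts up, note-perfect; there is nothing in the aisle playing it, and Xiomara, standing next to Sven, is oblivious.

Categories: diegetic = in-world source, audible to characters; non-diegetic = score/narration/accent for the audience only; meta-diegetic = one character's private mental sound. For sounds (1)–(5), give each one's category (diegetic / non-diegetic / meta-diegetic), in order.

meta-diegetic, non-diegetic, meta-diegetic, non-diegetic, meta-diegetic

(1) is meta-diegetic: Sven's thought-voice: a private mental sound no other character can hear.
(2) nothing in the scene produces it; it's an accent added for the audience → non-diegetic.
Sound (3): Sven alone 'hears' it — an imagined sound, not present in the space, so meta-diegetic.
(4) is non-diegetic: commentary laid over the scene from outside the fiction.
(5) is meta-diegetic: the music is a memory playing inside Sven's mind alone; no real-world source, Xiomara can't hear it.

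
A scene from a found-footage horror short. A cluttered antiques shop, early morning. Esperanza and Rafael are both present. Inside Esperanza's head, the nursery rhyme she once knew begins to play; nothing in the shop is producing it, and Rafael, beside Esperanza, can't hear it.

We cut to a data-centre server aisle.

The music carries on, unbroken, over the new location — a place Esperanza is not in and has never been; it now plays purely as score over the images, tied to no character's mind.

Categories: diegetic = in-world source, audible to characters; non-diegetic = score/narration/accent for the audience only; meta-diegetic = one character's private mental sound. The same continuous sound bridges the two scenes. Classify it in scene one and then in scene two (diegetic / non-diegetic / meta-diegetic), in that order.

meta-diegetic, non-diegetic

Scene one: the music exists only inside Esperanza's mind; Rafael can't hear it → meta-diegetic.
Scene two: it's detached from Esperanza entirely and plays over unrelated images with no in-world source — conventional underscore → non-diegetic.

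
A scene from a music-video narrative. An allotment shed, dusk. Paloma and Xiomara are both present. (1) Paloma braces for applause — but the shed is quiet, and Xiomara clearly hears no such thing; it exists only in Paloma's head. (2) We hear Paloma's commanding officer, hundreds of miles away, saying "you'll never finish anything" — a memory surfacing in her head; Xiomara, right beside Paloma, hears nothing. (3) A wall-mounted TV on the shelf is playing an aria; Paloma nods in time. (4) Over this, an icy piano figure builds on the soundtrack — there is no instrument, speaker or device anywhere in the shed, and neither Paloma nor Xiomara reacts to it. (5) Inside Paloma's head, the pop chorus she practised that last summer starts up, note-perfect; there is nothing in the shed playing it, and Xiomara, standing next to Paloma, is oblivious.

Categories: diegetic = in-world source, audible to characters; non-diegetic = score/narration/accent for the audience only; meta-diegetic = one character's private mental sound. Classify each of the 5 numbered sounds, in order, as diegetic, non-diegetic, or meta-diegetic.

(1) subjective to Paloma: the shed is silent and Xiomara hears nothing → meta-diegetic.
(2) it's Paloma's recollection rendered as sound; the other character can't hear it → meta-diegetic.
(3) a wall-mounted TV is a physical source in the scene and Paloma reacts to it → diegetic.
(4) score with no on-screen or off-screen source; it exists for the audience alone → non-diegetic.
Sound (5): the music is a memory playing inside Paloma's mind alone; no real-world source, Xiomara can't hear it, so meta-diegetic.

meta-diegetic, meta-diegetic, diegetic, non-diegetic, meta-diegetic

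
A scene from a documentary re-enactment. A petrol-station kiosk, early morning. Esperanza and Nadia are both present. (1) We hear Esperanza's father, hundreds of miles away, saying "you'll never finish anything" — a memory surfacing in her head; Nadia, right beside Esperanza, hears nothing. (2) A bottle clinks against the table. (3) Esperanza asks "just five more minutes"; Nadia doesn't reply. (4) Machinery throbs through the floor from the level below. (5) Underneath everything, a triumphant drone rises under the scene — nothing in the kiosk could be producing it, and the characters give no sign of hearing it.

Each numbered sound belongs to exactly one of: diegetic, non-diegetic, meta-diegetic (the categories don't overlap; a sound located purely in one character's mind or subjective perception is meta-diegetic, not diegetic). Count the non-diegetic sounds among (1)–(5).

(1) is meta-diegetic: it's Esperanza's recollection rendered as sound; the other character can't hear it.
Sound (2): an in-world source (a bottle); characters could hear it, so diegetic.
(3) is diegetic: spoken by a character present in the story world.
(4) machinery is part of the location's real environment → diegetic.
Sound (5): score with no on-screen or off-screen source; it exists for the audience alone, so non-diegetic.
So 1 of the 5 is non-diegetic: (5).

1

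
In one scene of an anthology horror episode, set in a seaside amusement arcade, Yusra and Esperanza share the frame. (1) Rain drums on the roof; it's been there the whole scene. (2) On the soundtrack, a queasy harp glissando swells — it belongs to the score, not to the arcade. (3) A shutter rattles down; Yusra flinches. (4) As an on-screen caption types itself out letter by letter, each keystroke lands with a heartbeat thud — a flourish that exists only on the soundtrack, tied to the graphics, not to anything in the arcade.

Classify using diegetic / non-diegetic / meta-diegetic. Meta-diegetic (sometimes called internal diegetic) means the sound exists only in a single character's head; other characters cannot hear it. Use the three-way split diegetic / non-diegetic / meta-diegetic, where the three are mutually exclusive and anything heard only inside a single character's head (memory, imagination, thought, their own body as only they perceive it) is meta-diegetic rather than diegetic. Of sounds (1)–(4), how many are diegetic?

2

(1) is diegetic: ambient/room sound belonging to the story's physical space.
(2) is non-diegetic: it has no source in the story world and no character can hear it — it's underscore.
(3) is diegetic: an in-world source (a shutter); characters could hear it.
(4) the caption isn't part of the story world, so neither is the sound tied to it → non-diegetic.
So 2 of the 4 are diegetic: (1), (3).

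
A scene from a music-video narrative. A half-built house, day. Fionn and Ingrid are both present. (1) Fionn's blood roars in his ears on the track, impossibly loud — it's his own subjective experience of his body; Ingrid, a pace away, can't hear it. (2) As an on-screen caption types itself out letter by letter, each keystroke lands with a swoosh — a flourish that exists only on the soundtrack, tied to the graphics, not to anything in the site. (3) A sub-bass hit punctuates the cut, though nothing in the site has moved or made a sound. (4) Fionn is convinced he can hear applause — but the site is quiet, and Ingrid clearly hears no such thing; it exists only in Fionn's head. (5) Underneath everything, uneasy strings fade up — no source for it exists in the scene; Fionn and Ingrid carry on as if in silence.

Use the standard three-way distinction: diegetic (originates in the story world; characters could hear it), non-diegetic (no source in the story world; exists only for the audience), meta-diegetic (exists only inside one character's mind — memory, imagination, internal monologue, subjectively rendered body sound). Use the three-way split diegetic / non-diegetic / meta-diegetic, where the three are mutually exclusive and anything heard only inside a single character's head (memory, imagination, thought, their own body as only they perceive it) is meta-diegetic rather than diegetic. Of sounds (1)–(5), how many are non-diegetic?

3

Sound (1): it's Fionn's internal bodily sensation rendered as sound; only Fionn 'hears' it, so meta-diegetic.
(2) it accompanies on-screen graphics, not anything inside the story world → non-diegetic.
Sound (3): nothing in the scene produces it; it's an accent added for the audience, so non-diegetic.
(4) Fionn alone 'hears' it — an imagined sound, not present in the space → meta-diegetic.
(5) it has no source in the story world and no character can hear it — it's underscore → non-diegetic.
Non-diegetic: (2), (3), (5) — that's 3.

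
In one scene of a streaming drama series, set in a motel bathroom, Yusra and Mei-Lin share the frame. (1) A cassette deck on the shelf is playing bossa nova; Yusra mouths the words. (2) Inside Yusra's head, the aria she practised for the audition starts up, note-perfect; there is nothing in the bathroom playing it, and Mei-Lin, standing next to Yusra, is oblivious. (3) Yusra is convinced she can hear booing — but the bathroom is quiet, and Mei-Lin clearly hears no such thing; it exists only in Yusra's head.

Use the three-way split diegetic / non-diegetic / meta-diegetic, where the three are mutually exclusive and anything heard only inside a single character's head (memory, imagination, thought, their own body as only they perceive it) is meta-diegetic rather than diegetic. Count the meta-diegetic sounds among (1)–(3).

2

(1) the music comes from an on-screen device that Yusra responds to → diegetic.
(2) it lives in Yusra's subjectivity, not in the bathroom → meta-diegetic.
(3) Yusra alone 'hears' it — an imagined sound, not present in the space → meta-diegetic.
Meta-diegetic: (2), (3) — that's 2.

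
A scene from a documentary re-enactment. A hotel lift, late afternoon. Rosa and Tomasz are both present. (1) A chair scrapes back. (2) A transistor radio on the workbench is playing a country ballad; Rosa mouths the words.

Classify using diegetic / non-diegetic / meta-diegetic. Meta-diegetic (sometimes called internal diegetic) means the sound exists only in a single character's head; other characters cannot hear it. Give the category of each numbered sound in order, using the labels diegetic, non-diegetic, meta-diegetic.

(1) is diegetic: an in-world source (a chair); characters could hear it.
(2) a transistor radio is a physical source in the scene and Rosa reacts to it → diegetic.

diegetic, diegetic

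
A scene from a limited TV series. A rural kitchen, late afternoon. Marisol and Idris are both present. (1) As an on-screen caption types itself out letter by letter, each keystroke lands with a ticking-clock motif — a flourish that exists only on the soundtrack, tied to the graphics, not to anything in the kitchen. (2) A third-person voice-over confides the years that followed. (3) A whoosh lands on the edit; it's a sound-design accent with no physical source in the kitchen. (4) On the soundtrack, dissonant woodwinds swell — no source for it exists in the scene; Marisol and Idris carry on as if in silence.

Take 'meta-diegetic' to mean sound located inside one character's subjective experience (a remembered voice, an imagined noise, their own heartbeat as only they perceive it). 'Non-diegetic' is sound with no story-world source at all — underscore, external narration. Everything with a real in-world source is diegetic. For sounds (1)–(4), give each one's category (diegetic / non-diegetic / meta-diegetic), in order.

non-diegetic, non-diegetic, non-diegetic, non-diegetic

(1) is non-diegetic: the caption isn't part of the story world, so neither is the sound tied to it.
(2) commentary laid over the scene from outside the fiction → non-diegetic.
(3) is non-diegetic: nothing in the scene produces it; it's an accent added for the audience.
(4) nothing in the kitchen produces it and the characters don't hear it — pure soundtrack → non-diegetic.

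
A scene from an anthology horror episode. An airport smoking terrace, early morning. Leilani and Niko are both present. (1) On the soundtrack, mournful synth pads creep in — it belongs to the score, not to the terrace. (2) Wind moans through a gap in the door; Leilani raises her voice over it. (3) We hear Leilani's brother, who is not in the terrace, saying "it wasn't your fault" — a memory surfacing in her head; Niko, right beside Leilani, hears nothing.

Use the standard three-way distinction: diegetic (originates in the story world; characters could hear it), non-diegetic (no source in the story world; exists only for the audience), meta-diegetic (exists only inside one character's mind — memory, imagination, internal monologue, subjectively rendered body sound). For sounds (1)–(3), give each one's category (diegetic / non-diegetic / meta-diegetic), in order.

non-diegetic, diegetic, meta-diegetic

(1) nothing in the terrace produces it and the characters don't hear it — pure soundtrack → non-diegetic.
(2) is diegetic: it's the actual ambient sound of the location.
Sound (3): a remembered line, private to Leilani — not present in the room, not audible to Niko, so meta-diegetic.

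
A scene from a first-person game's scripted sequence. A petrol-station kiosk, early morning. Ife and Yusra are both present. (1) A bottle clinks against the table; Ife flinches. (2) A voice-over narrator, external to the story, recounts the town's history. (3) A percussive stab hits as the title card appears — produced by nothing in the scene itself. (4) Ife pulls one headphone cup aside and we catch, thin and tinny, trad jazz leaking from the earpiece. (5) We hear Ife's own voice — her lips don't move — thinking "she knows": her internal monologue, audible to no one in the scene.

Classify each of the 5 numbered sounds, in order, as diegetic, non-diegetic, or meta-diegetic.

diegetic, non-diegetic, non-diegetic, diegetic, meta-diegetic

Sound (1): an in-world source (a bottle); characters could hear it, so diegetic.
(2) is non-diegetic: the narrator exists outside the story world, addressing only the audience.
(3) is non-diegetic: it's a sound-design accent with no in-world source; no one in the scene can hear it.
Sound (4): the headphones are an on-screen source, so diegetic.
Sound (5): it's Ife's unspoken thought, heard only by the audience via her subjectivity, so meta-diegetic.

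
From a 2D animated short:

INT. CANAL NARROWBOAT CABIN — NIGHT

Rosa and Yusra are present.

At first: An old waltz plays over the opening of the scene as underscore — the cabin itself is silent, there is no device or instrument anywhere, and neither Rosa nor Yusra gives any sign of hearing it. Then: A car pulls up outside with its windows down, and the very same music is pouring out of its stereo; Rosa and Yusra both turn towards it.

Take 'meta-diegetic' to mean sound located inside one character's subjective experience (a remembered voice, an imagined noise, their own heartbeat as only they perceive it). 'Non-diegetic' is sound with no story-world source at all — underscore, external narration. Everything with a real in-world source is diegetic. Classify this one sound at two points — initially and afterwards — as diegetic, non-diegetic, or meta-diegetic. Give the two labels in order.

Initially: no in-world source exists and no character can hear it — underscore → non-diegetic.
Afterwards: the car stereo is now a real source in the story world and the characters hear it → diegetic.

non-diegetic, diegetic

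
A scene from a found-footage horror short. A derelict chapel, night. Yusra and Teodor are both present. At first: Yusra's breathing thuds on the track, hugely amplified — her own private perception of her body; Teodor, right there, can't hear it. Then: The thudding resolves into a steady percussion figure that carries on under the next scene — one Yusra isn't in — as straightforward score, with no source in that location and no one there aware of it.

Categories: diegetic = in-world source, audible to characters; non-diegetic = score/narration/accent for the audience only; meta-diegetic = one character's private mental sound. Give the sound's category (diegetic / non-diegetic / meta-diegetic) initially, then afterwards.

meta-diegetic, non-diegetic

Initially: it's Yusra's subjective body sound, inaudible to Teodor → meta-diegetic.
Afterwards: detached from Yusra and playing as sourceless score over a scene she isn't in — for the audience only → non-diegetic.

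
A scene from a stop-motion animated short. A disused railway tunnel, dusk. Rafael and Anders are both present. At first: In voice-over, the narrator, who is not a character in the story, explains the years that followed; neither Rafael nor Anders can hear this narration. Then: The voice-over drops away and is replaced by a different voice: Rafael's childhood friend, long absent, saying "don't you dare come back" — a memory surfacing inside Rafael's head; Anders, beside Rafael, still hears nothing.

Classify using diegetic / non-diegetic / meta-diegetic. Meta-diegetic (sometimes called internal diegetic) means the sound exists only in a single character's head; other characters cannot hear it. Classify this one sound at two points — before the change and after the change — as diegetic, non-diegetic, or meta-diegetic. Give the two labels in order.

Before the change: the external narrator addresses only the audience — outside the story world → non-diegetic.
After the change: the replacement voice is a memory inside Rafael's mind specifically → meta-diegetic.

non-diegetic, meta-diegetic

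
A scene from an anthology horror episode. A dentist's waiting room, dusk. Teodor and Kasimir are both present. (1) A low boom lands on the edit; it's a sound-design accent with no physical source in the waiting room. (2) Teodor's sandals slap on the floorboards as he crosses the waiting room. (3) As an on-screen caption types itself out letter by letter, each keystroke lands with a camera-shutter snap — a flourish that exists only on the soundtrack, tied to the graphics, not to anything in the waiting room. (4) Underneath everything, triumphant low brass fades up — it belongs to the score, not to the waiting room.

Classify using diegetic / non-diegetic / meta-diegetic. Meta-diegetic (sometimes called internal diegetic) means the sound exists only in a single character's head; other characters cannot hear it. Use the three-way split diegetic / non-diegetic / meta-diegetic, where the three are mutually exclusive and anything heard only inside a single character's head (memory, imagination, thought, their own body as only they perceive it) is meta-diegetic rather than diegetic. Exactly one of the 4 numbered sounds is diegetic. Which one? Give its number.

Sound (1): nothing in the scene produces it; it's an accent added for the audience, so non-diegetic.
Sound (2): a character's body making contact with the set — an in-world sound, so diegetic.
(3) the caption isn't part of the story world, so neither is the sound tied to it → non-diegetic.
(4) is non-diegetic: score with no on-screen or off-screen source; it exists for the audience alone.
Only (2) is diegetic.

2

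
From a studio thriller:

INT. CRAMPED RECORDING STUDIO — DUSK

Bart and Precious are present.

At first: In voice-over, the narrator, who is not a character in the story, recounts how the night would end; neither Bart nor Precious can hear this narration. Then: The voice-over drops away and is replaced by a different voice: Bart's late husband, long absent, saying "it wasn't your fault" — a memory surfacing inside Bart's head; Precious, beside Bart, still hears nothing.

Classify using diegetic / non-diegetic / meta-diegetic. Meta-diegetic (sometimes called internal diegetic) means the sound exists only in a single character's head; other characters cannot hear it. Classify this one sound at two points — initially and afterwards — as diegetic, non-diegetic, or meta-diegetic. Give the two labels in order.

non-diegetic, meta-diegetic

Initially: the external narrator addresses only the audience — outside the story world → non-diegetic.
Afterwards: the replacement voice is a memory inside Bart's mind specifically → meta-diegetic.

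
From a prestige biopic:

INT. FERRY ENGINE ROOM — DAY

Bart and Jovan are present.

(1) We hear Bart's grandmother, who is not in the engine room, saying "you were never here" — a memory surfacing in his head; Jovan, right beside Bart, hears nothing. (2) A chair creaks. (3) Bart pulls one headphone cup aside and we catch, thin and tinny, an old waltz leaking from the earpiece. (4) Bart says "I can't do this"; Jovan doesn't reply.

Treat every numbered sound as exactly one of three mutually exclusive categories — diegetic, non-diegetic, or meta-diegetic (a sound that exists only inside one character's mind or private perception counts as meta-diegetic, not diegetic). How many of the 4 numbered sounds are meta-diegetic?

1

Sound (1): it's Bart's recollection rendered as sound; the other character can't hear it, so meta-diegetic.
(2) is diegetic: a chair is a real object/event in the scene's world.
Sound (3): it's leaking from a physical pair of headphones in the scene, so diegetic.
Sound (4): spoken by a character present in the story world, so diegetic.
So 1 of the 4 is meta-diegetic: (1).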